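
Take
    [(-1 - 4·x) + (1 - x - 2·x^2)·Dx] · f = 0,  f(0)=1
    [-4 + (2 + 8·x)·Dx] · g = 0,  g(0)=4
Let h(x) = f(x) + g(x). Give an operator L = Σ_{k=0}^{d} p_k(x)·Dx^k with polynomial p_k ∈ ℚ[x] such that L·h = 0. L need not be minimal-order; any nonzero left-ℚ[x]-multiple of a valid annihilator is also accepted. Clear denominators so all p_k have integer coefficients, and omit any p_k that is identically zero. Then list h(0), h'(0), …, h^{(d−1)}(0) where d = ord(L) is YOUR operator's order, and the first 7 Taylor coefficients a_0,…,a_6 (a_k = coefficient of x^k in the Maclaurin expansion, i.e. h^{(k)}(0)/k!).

f: a_k = 1, 1, 3, 5, 11, 21, 43, …
g: a_k = 4, 8, -8, 16, -40, 112, -336, …
h₀=f+g: left-lcm gives L₀, ord ≤ 2.
L = (-16 - 84·x - 120·x^2 - 160·x^3) + (10 + 52·x + 204·x^2 + 400·x^3 + 400·x^4)·Dx + (1 - 7·x - 56·x^2 - 8·x^3 + 200·x^4 + 160·x^5)·Dx^2  (order 2).
h: a_k = 5, 9, -5, 21, -29, 133, -293, …
ICs: h(0) = 5, h′(0) = 9.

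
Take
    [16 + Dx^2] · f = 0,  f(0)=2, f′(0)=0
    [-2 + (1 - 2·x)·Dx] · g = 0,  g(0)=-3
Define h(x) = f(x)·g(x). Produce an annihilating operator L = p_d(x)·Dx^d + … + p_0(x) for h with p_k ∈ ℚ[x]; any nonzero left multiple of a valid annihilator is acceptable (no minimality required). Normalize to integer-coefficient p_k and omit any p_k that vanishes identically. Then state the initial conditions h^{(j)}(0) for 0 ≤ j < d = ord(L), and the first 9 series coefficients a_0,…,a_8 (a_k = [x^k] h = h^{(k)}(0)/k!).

L = (-16 + 32·x) + 4·Dx + (-1 + 2·x)·Dx^2  (order 2).
h: a_k = -6, -12, 24, 48, 32, 64, 2432/15, 4864/15, 67072/105, …
ICs: h(0) = -6, h′(0) = -12.

f: a_k = 2, 0, -16, 0, 64/3, 0, -512/45, 0, 1024/315, …
g: a_k = -3, -6, -12, -24, -48, -96, -192, -384, -768, …
h₀=f·g: eliminate ⇒ L₀, order ≤ 2·1.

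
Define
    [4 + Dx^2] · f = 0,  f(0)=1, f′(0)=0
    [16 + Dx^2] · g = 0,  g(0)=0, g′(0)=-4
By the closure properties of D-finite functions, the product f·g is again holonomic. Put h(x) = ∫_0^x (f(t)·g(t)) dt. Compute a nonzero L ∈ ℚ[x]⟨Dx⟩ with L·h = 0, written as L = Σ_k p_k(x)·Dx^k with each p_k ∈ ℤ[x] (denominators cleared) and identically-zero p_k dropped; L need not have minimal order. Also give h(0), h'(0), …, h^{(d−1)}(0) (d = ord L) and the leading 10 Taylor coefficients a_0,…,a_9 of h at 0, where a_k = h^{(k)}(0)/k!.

L = 144·Dx + 40·Dx^3 + Dx^5  (order 5).
h: a_k = 0, 0, -2, 0, 14/3, 0, -244/45, 0, 1094/315, 0, …
ICs: h(0) = 0, h′(0) = 0, h′′(0) = -4, h′′′(0) = 0, h′′′′(0) = 112.

f: a_k = 1, 0, -2, 0, 2/3, 0, -4/45, 0, 2/315, 0, …
g: a_k = 0, -4, 0, 32/3, 0, -128/15, 0, 1024/315, 0, -2048/2835, …
Product ⇒ symmetric product L₀, ord ≤ 4.
h=∫₀ˣh₀: take L = L₀·Dx.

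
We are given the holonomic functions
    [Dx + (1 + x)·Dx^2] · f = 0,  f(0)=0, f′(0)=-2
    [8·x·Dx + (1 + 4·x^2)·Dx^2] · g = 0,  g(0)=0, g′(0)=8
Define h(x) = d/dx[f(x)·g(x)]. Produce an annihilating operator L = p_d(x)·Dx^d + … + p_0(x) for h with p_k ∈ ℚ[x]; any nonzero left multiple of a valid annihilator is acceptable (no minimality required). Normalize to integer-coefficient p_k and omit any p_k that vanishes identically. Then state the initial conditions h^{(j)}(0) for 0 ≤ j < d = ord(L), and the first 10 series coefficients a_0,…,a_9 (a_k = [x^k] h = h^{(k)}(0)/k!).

L = (288 + 560·x + 3584·x^2 + 8640·x^3 + 7680·x^4 + 3328·x^5 + 1024·x^7) + (258 + 1840·x + 6992·x^2 + 19264·x^3 + 29440·x^4 + 23808·x^5 + 8960·x^6 + 3072·x^7 + 3584·x^8)·Dx + (36 + 628·x + 2496·x^2 + 6192·x^3 + 12288·x^4 + 15936·x^5 + 12288·x^6 + 5376·x^7 + 3072·x^8 + 2048·x^9)·Dx^2 + (17 + 66·x + 241·x^2 + 608·x^3 + 1152·x^4 + 1728·x^5 + 2016·x^6 + 1536·x^7 + 768·x^8 + 512·x^9 + 256·x^10)·Dx^3  (order 3).
h: a_k = 0, -32, 24, 64, -100/3, -4256/15, 2408/15, 5248/5, -19498/35, -1308256/315, …
ICs: h(0) = 0, h′(0) = -32, h′′(0) = 48.

f: a_k = 0, -2, 1, -2/3, 1/2, -2/5, 1/3, -2/7, 1/4, -2/9, …
g: a_k = 0, 8, 0, -32/3, 0, 128/5, 0, -512/7, 0, 2048/9, …
Sym-product of L_f,L_g gives L₀ (≤ ord 4).
h₀' ⇒ L via d/dx closure of L₀.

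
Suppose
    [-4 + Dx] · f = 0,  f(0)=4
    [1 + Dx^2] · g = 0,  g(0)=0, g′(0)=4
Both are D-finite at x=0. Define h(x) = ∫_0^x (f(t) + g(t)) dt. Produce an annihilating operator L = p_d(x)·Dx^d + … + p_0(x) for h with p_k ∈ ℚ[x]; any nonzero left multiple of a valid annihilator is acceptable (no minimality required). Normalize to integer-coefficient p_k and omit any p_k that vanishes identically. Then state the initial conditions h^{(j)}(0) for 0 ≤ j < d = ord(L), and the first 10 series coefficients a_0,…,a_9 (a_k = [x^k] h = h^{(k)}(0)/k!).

f: a_k = 4, 16, 32, 128/3, 128/3, 512/15, 1024/45, 4096/315, 2048/315, 8192/2835, …
g: a_k = 0, 4, 0, -2/3, 0, 1/30, 0, -1/1260, 0, 1/90720, …
h₀=f+g: left-lcm gives L₀, ord ≤ 3.
h=∫₀ˣh₀: take L = L₀·Dx.
L = -4·Dx + Dx^2 - 4·Dx^3 + Dx^4  (order 4).
h: a_k = 0, 4, 10, 32/3, 21/2, 128/15, 205/36, 1024/315, 5461/3360, 2048/2835, …
ICs: h(0) = 0, h′(0) = 4, h′′(0) = 20, h′′′(0) = 64.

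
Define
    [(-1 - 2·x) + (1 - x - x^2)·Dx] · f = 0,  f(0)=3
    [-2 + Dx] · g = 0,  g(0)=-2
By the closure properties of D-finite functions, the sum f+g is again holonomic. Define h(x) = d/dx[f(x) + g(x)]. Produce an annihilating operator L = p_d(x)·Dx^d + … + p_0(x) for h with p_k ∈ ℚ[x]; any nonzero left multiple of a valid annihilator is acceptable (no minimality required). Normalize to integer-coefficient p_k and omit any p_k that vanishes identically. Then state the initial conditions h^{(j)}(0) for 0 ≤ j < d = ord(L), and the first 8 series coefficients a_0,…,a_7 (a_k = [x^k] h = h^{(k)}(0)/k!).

f: a_k = 3, 3, 6, 9, 15, 24, 39, 63, …
g: a_k = -2, -4, -4, -8/3, -4/3, -8/15, -8/45, -16/315, …
L₀ := lclm(L_f,L_g); ord L₀ ≤ 1+1.
h₀' ⇒ L via d/dx closure of L₀.
L = (10 + 44·x + 44·x^2 + 48·x^3 + 12·x^4) + (-7 - 24·x - 28·x^2 - 12·x^3 + 10·x^4 + 4·x^5)·Dx + (1 + x + 3·x^2 - 6·x^3 - 8·x^4 - 2·x^5)·Dx^2  (order 2).
h: a_k = -1, 4, 19, 164/3, 352/3, 3494/15, 19829/45, 257008/315, …
ICs: h(0) = -1, h′(0) = 4.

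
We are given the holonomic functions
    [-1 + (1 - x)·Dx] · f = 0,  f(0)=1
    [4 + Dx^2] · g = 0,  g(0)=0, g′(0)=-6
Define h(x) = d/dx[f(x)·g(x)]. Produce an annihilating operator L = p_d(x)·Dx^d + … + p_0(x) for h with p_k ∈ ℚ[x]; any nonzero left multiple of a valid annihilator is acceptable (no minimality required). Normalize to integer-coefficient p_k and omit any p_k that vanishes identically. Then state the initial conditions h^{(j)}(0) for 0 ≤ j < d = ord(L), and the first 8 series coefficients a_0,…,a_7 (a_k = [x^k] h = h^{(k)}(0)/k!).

L = (2 - 8·x + 4·x^2) + (-2 + 2·x)·Dx + (1 - 2·x + x^2)·Dx^2  (order 2).
h: a_k = -6, -12, -6, -8, -14, -84/5, -286/15, -2288/105, …
ICs: h(0) = -6, h′(0) = -12.

f: a_k = 1, 1, 1, 1, 1, 1, 1, 1, …
g: a_k = 0, -6, 0, 4, 0, -4/5, 0, 8/105, …
h₀=f·g: eliminate ⇒ L₀, order ≤ 1·2.
h₀' ⇒ L via d/dx closure of L₀.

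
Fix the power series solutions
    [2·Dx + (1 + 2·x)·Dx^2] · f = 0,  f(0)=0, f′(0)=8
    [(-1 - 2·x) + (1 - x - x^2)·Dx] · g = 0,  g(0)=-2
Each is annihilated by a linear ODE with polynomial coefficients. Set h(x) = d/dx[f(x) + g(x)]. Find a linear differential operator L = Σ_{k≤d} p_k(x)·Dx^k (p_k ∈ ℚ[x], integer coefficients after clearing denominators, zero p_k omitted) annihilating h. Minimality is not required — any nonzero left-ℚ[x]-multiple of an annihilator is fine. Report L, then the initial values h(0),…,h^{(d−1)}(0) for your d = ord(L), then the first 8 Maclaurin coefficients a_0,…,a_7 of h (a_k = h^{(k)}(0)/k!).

f: a_k = 0, 8, -8, 32/3, -16, 128/5, -128/3, 512/7, …
g: a_k = -2, -2, -4, -6, -10, -16, -26, -42, …
h₀=f+g: left-lcm gives L₀, ord ≤ 3.
Derive L from L₀ (diff closure).
L = (-34 - 92·x - 116·x^2 - 48·x^3 - 24·x^4) + (-5 - 60·x - 170·x^2 - 180·x^3 - 100·x^4 - 40·x^5)·Dx + (3 + 11·x + 5·x^2 - 20·x^3 - 30·x^4 - 24·x^5 - 8·x^6)·Dx^2  (order 2).
h: a_k = 6, -24, 14, -104, 48, -412, 218, -1568, …
ICs: h(0) = 6, h′(0) = -24.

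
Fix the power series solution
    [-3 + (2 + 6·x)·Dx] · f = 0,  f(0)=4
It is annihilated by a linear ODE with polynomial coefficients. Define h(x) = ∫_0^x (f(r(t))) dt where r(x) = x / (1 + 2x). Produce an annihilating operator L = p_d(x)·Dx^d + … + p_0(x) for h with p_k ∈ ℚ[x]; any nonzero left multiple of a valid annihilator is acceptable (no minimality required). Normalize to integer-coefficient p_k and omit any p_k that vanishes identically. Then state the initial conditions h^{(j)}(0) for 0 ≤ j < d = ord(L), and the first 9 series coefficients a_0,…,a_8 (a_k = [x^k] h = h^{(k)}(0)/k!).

L = -3·Dx + (2 + 14·x + 20·x^2)·Dx^2  (order 2).
h: a_k = 0, 4, 3, -11/2, 195/16, -993/32, 11303/128, -492501/1792, 3761283/4096, …
ICs: h(0) = 0, h′(0) = 4.

f: a_k = 4, 6, -9/2, 27/4, -405/32, 1701/64, -15309/256, 72171/512, -2814669/8192, …
L₀ from L_f via x↦r, Dx↦r'^{-1}Dx.
h=∫₀ˣh₀: take L = L₀·Dx.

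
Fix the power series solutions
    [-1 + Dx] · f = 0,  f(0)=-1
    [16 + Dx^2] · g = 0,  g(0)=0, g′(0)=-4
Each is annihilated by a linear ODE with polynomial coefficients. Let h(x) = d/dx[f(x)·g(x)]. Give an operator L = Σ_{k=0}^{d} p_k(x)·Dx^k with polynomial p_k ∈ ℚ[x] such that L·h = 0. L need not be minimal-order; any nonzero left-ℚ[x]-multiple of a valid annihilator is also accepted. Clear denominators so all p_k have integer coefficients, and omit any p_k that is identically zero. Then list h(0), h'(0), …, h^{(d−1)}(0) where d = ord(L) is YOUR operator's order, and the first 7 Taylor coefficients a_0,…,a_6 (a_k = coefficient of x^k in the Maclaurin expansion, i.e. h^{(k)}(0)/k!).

f: a_k = -1, -1, -1/2, -1/6, -1/24, -1/120, -1/720, …
g: a_k = 0, -4, 0, 32/3, 0, -128/15, 0, …
Product ⇒ symmetric product L₀, ord ≤ 2.
h=h₀': d/dx-closure on L₀ ⇒ L.
L = 17 - 2·Dx + Dx^2  (order 2).
h: a_k = 4, 8, -26, -40, 101/6, 611/15, 727/180, …
ICs: h(0) = 4, h′(0) = 8.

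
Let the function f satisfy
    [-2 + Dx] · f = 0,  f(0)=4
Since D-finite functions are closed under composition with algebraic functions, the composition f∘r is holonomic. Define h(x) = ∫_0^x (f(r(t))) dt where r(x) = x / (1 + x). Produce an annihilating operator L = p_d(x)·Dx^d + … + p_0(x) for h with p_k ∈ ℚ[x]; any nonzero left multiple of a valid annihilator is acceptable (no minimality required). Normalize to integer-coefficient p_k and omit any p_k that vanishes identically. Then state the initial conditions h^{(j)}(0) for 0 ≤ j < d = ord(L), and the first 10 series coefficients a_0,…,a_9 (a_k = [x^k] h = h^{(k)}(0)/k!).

f: a_k = 4, 8, 8, 16/3, 8/3, 16/15, 16/45, 32/315, 8/315, 16/2835, …
Substitute x→r, Dx→(1/r')Dx; clear ⇒ L₀.
Integrate: L := L₀·Dx.
L = -2·Dx + (1 + 2·x + x^2)·Dx^2  (order 2).
h: a_k = 0, 4, 4, 0, -2/3, 8/15, -4/15, 16/315, 5/63, -128/945, …
ICs: h(0) = 0, h′(0) = 4.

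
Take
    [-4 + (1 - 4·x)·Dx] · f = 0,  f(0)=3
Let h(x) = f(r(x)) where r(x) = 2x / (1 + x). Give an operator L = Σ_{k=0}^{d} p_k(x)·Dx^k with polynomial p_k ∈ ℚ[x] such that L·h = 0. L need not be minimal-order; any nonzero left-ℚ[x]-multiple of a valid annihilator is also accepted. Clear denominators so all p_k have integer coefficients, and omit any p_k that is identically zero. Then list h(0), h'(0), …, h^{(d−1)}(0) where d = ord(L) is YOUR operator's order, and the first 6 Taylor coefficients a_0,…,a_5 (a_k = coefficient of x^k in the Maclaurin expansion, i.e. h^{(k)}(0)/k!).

L = 8 + (-1 + 6·x + 7·x^2)·Dx  (order 1).
h: a_k = 3, 24, 168, 1176, 8232, 57624, …
ICs: h(0) = 3.

f: a_k = 3, 12, 48, 192, 768, 3072, …
Substitute x→r, Dx→(1/r')Dx; clear ⇒ L₀.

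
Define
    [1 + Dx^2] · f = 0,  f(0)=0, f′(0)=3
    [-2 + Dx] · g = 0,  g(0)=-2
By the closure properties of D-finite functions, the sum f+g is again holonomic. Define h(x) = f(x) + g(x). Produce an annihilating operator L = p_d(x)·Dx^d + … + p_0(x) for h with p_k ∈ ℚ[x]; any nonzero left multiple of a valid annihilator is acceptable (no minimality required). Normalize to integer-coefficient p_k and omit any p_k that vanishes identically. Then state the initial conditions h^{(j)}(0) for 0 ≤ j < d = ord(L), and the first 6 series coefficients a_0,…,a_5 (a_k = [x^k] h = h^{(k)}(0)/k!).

f: a_k = 0, 3, 0, -1/2, 0, 1/40, …
g: a_k = -2, -4, -4, -8/3, -4/3, -8/15, …
f+g: L₀ = lclm(L_f,L_g), ord ≤ 2+1.
L = -2 + Dx - 2·Dx^2 + Dx^3  (order 3).
h: a_k = -2, -1, -4, -19/6, -4/3, -61/120, …
ICs: h(0) = -2, h′(0) = -1, h′′(0) = -8.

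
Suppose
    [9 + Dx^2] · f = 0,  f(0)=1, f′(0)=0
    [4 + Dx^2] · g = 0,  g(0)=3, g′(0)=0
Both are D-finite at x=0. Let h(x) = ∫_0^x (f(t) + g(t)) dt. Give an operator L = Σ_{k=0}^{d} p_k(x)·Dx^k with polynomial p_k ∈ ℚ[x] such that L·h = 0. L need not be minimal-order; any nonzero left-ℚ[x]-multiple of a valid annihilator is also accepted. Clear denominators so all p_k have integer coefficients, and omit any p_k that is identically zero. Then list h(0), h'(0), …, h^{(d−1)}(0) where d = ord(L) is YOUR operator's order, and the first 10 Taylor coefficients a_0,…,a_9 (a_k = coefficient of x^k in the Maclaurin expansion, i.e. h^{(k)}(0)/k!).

f: a_k = 1, 0, -9/2, 0, 27/8, 0, -81/80, 0, 729/4480, 0, …
g: a_k = 3, 0, -6, 0, 2, 0, -4/15, 0, 2/105, 0, …
Weyl lclm of L_f,L_g ⇒ L₀ (ord ≤ 4).
∫: right-multiply L₀ by Dx.
L = 36·Dx + 13·Dx^3 + Dx^5  (order 5).
h: a_k = 0, 4, 0, -7/2, 0, 43/40, 0, -307/1680, 0, 349/17280, …
ICs: h(0) = 0, h′(0) = 4, h′′(0) = 0, h′′′(0) = -21, h′′′′(0) = 0.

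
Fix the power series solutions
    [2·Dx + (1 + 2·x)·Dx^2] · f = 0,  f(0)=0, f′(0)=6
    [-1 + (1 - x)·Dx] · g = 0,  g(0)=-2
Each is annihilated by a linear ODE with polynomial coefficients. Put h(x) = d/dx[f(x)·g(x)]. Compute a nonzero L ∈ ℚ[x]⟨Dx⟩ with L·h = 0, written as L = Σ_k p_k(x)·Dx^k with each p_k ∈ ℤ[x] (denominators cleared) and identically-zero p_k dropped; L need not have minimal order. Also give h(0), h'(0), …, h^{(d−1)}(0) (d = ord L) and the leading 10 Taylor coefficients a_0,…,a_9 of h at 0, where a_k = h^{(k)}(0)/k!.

f: a_k = 0, 6, -6, 8, -12, 96/5, -32, 384/7, -96, 512/3, …
g: a_k = -2, -2, -2, -2, -2, -2, -2, -2, -2, -2, …
L₀ := L_f ⊗_s L_g (sym. prod.), ord ≤ 2.
Derive L from L₀ (diff closure).
L = 8 + (-1 + 10·x)·Dx + (-1 - x + 2·x^2)·Dx^2  (order 2).
h: a_k = -12, 0, -48, 32, -152, 1008/5, -2664/5, 32448/35, -71016/35, 81680/21, …
ICs: h(0) = -12, h′(0) = 0.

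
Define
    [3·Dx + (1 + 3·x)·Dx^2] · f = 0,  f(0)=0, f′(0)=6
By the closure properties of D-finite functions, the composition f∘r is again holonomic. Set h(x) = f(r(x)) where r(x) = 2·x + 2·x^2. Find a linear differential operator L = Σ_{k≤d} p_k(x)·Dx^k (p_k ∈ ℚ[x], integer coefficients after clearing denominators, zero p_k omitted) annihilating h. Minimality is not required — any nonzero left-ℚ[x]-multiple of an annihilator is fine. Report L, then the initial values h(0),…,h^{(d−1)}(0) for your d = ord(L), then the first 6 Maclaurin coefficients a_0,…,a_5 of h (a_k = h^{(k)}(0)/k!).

f: a_k = 0, 6, -9, 18, -81/2, 486/5, …
f∘r: x↦r, Dx↦Dx/r' in L_f ⇒ L₀.
L = (4 + 12·x + 12·x^2)·Dx + (1 + 8·x + 18·x^2 + 12·x^3)·Dx^2  (order 2).
h: a_k = 0, 12, -24, 72, -252, 4752/5, …
ICs: h(0) = 0, h′(0) = 12.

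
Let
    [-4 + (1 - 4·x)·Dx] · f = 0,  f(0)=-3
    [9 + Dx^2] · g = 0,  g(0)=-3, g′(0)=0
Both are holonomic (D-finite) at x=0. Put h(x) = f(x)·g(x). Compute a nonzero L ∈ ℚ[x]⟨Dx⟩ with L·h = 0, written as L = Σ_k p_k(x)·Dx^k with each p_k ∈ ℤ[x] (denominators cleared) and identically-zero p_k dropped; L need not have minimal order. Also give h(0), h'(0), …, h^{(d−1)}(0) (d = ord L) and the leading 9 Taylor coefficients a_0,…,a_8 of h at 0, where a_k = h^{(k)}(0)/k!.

f: a_k = -3, -12, -48, -192, -768, -3072, -12288, -49152, -196608, …
g: a_k = -3, 0, 27/2, 0, -81/8, 0, 243/80, 0, -2187/4480, …
Product ⇒ symmetric product L₀, ord ≤ 2.
L = (-9 + 36·x) + 8·Dx + (-1 + 4·x)·Dx^2  (order 2).
h: a_k = 9, 36, 207/2, 414, 13491/8, 13491/2, 2157831/80, 2157831/20, 1933423137/4480, …
ICs: h(0) = 9, h′(0) = 36.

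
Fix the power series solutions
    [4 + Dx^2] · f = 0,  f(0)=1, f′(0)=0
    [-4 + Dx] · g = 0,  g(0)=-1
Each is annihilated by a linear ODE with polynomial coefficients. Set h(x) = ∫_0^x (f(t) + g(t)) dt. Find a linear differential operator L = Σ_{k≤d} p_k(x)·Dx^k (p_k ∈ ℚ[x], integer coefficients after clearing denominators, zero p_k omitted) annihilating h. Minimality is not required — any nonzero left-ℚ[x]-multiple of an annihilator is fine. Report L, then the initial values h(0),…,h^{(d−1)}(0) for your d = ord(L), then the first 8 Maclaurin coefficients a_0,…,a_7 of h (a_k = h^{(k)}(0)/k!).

f: a_k = 1, 0, -2, 0, 2/3, 0, -4/45, 0, …
g: a_k = -1, -4, -8, -32/3, -32/3, -128/15, -256/45, -1024/315, …
h₀=f+g: left-lcm gives L₀, ord ≤ 3.
h=∫h₀ ⇒ L = L₀·Dx.
L = -16·Dx + 4·Dx^2 - 4·Dx^3 + Dx^4  (order 4).
h: a_k = 0, 0, -2, -10/3, -8/3, -2, -64/45, -52/63, …
ICs: h(0) = 0, h′(0) = 0, h′′(0) = -4, h′′′(0) = -20.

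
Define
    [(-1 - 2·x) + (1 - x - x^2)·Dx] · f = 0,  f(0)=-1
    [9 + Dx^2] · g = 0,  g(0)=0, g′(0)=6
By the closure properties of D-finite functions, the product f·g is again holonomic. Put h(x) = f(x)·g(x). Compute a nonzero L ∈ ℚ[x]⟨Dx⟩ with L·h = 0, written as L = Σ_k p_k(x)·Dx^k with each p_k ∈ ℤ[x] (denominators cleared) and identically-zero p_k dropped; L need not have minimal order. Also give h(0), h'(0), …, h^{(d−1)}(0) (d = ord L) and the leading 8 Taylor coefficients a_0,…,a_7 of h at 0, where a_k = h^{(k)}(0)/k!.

f: a_k = -1, -1, -2, -3, -5, -8, -13, -21, …
g: a_k = 0, 6, 0, -9, 0, 81/20, 0, -243/280, …
h₀=f·g: eliminate ⇒ L₀, order ≤ 1·2.
L = (-7 + 9·x + 9·x^2) + (2 + 4·x)·Dx + (-1 + x + x^2)·Dx^2  (order 2).
h: a_k = 0, -6, -6, -3, -9, -321/20, -501/20, -2253/56, …
ICs: h(0) = 0, h′(0) = -6.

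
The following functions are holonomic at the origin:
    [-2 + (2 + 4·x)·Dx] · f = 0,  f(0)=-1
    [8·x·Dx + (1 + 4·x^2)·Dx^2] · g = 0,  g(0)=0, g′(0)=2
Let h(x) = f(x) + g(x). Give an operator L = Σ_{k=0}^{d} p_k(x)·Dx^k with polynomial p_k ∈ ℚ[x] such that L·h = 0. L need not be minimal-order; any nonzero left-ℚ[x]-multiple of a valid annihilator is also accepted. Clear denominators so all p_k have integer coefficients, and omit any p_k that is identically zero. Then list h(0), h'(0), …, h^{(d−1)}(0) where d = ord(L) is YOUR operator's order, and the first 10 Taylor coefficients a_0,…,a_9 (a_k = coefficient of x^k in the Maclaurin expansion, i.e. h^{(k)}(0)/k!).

f: a_k = -1, -1, 1/2, -1/2, 5/8, -7/8, 21/16, -33/16, 429/128, -715/128, …
g: a_k = 0, 2, 0, -8/3, 0, 32/5, 0, -128/7, 0, 512/9, …
Sum ⇒ L₀ = lclm(L_f,L_g) in ℚ(x)⟨Dx⟩.
L = (-8 - 40·x + 96·x^2 + 96·x^3)·Dx + (-11 - 32·x + 40·x^2 + 384·x^3 + 336·x^4)·Dx^2 + (-1 + 6·x + 24·x^2 + 48·x^3 + 112·x^4 + 96·x^5)·Dx^3  (order 3).
h: a_k = -1, 1, 1/2, -19/6, 5/8, 221/40, 21/16, -2279/112, 429/128, 59101/1152, …
ICs: h(0) = -1, h′(0) = 1, h′′(0) = 1.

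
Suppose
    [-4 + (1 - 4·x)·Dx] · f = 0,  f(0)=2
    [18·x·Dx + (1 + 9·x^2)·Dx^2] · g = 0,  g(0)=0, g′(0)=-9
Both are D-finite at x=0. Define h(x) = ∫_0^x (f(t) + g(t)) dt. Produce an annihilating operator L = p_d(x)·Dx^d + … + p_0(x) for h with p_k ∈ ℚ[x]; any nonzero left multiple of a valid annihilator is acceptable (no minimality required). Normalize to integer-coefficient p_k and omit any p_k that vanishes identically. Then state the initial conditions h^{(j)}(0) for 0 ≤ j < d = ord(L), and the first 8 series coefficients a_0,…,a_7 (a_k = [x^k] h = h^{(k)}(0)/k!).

L = (-72 + 1152·x + 1944·x^2)·Dx^2 + (57 - 72·x + 765·x^2 + 1944·x^3)·Dx^3 + (-4 + 7·x + 63·x^3 + 324·x^4)·Dx^4  (order 4).
h: a_k = 0, 2, -1/2, 32/3, 155/4, 512/5, 9511/30, 8192/7, …
ICs: h(0) = 0, h′(0) = 2, h′′(0) = -1, h′′′(0) = 64.

f: a_k = 2, 8, 32, 128, 512, 2048, 8192, 32768, …
g: a_k = 0, -9, 0, 27, 0, -729/5, 0, 6561/7, …
h₀=f+g: left-lcm gives L₀, ord ≤ 3.
Integrate: L := L₀·Dx.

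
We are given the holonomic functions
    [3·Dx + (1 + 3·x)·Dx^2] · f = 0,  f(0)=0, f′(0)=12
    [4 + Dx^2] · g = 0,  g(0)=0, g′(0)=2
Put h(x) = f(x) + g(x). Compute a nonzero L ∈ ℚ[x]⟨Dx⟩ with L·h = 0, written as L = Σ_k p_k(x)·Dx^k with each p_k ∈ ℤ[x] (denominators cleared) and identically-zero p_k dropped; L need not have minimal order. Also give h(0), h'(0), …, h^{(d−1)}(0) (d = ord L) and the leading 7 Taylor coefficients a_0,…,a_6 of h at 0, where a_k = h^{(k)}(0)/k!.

f: a_k = 0, 12, -18, 36, -81, 972/5, -486, …
g: a_k = 0, 2, 0, -4/3, 0, 4/15, 0, …
L₀ := lclm(L_f,L_g); ord L₀ ≤ 2+2.
L = (348 + 144·x + 216·x^2)·Dx + (44 + 180·x + 216·x^2 + 216·x^3)·Dx^2 + (87 + 36·x + 54·x^2)·Dx^3 + (11 + 45·x + 54·x^2 + 54·x^3)·Dx^4  (order 4).
h: a_k = 0, 14, -18, 104/3, -81, 584/3, -486, …
ICs: h(0) = 0, h′(0) = 14, h′′(0) = -36, h′′′(0) = 208.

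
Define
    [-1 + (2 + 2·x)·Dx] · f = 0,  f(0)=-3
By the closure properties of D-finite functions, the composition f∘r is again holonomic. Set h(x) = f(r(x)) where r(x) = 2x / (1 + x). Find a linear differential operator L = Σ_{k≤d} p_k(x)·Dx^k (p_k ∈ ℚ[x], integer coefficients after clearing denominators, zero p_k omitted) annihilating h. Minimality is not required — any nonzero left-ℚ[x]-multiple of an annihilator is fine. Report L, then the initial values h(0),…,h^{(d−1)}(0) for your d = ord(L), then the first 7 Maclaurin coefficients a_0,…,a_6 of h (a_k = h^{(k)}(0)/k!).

f: a_k = -3, -3/2, 3/8, -3/16, 15/128, -21/256, 63/1024, …
f∘r: x↦r, Dx↦Dx/r' in L_f ⇒ L₀.
L = -1 + (1 + 4·x + 3·x^2)·Dx  (order 1).
h: a_k = -3, -3, 9/2, -15/2, 111/8, -225/8, 981/16, …
ICs: h(0) = -3.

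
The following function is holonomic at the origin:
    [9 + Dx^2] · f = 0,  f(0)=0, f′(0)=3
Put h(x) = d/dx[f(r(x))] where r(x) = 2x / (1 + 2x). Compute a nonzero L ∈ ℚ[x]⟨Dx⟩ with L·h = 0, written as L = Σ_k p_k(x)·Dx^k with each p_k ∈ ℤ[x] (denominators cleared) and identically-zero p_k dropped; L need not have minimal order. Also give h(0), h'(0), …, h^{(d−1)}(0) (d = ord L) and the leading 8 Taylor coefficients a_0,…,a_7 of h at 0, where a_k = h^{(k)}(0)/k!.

f: a_k = 0, 3, 0, -9/2, 0, 81/40, 0, -243/560, …
Substitute x→r, Dx→(1/r')Dx; clear ⇒ L₀.
h₀' ⇒ L via d/dx closure of L₀.
L = (60 + 96·x + 96·x^2) + (12 + 72·x + 144·x^2 + 96·x^3)·Dx + (1 + 8·x + 24·x^2 + 32·x^3 + 16·x^4)·Dx^2  (order 2).
h: a_k = 6, -24, -36, 672, -3516, 12240, -154824/5, 242304/5, …
ICs: h(0) = 6, h′(0) = -24.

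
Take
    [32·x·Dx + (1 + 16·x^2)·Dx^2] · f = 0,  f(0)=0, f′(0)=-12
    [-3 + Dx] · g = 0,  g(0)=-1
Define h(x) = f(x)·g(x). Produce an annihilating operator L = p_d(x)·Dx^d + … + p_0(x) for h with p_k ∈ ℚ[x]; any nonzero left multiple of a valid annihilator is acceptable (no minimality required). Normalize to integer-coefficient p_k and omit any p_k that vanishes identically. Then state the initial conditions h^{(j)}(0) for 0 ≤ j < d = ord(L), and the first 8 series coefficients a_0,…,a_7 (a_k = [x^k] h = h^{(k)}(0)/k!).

L = (9 - 96·x + 144·x^2) + (-6 + 32·x - 96·x^2)·Dx + (1 + 16·x^2)·Dx^2  (order 2).
h: a_k = 0, 12, 36, -10, -138, 3669/10, 3159/2, -624507/140, …
ICs: h(0) = 0, h′(0) = 12.

f: a_k = 0, -12, 0, 64, 0, -3072/5, 0, 49152/7, …
g: a_k = -1, -3, -9/2, -9/2, -27/8, -81/40, -81/80, -243/560, …
h₀=f·g: eliminate ⇒ L₀, order ≤ 2·1.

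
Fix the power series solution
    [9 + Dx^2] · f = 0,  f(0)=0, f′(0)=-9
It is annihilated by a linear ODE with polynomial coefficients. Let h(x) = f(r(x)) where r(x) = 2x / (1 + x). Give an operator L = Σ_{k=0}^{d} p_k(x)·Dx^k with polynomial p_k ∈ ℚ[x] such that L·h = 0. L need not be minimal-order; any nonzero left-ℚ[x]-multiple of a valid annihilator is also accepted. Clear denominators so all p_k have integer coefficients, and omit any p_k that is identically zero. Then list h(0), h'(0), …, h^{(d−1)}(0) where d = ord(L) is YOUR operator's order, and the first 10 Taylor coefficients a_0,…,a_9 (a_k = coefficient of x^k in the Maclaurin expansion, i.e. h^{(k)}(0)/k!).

L = 36 + (2 + 6·x + 6·x^2 + 2·x^3)·Dx + (1 + 4·x + 6·x^2 + 4·x^3 + x^4)·Dx^2  (order 2).
h: a_k = 0, -18, 18, 90, -306, 2178/5, -90, -40158/35, 16938/5, -42138/7, …
ICs: h(0) = 0, h′(0) = -18.

f: a_k = 0, -9, 0, 27/2, 0, -243/40, 0, 729/560, 0, -729/4480, …
f∘r: x↦r, Dx↦Dx/r' in L_f ⇒ L₀.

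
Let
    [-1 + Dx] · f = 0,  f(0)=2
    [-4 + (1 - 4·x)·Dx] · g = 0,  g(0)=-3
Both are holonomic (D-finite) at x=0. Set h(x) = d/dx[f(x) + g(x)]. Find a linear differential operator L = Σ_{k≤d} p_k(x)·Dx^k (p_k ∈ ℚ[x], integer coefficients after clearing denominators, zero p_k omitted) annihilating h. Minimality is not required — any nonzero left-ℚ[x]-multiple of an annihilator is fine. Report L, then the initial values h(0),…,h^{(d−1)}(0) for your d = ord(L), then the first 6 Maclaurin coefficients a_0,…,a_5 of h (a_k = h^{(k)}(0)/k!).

L = (88 + 32·x) + (-95 - 8·x + 16·x^2)·Dx + (7 - 24·x - 16·x^2)·Dx^2  (order 2).
h: a_k = -10, -94, -575, -9215/3, -184319/12, -4423679/60, …
ICs: h(0) = -10, h′(0) = -94.

f: a_k = 2, 2, 1, 1/3, 1/12, 1/60, …
g: a_k = -3, -12, -48, -192, -768, -3072, …
Weyl lclm of L_f,L_g ⇒ L₀ (ord ≤ 2).
Derive L from L₀ (diff closure).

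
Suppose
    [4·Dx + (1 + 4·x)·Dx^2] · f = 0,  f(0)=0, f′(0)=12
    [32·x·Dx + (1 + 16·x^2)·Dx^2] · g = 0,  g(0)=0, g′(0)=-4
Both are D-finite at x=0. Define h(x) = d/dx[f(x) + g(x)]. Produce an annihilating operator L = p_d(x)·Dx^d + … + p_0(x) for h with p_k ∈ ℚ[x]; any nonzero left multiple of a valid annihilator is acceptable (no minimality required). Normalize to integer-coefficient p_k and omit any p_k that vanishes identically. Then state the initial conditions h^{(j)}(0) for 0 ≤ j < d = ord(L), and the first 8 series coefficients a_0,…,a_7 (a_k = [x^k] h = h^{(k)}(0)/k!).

L = (-32 - 384·x + 1536·x^2 + 2048·x^3) + (-16 - 64·x + 3072·x^3 + 4096·x^4)·Dx + (-1 + 4·x + 32·x^2 + 128·x^3 + 768·x^4 + 1024·x^5)·Dx^2  (order 2).
h: a_k = 8, -48, 256, -768, 2048, -12288, 65536, -196608, …
ICs: h(0) = 8, h′(0) = -48.

f: a_k = 0, 12, -24, 64, -192, 3072/5, -2048, 49152/7, …
g: a_k = 0, -4, 0, 64/3, 0, -1024/5, 0, 16384/7, …
h₀=f+g: left-lcm gives L₀, ord ≤ 4.
Derive L from L₀ (diff closure).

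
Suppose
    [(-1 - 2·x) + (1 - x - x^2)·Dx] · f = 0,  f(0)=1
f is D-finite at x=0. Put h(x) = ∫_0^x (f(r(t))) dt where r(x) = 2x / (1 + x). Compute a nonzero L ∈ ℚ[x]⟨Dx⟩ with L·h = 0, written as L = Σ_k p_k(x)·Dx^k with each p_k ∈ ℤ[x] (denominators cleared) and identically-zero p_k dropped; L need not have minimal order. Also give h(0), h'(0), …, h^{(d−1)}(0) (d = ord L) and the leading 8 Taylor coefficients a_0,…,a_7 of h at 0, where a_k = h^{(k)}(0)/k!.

L = (2 + 10·x)·Dx + (-1 - x + 5·x^2 + 5·x^3)·Dx^2  (order 2).
h: a_k = 0, 1, 1, 2, 5/2, 6, 25/3, 150/7, …
ICs: h(0) = 0, h′(0) = 1.

f: a_k = 1, 1, 2, 3, 5, 8, 13, 21, …
h₀=f(r): pull back L_f along r ⇒ L₀.
Integrate: L := L₀·Dx.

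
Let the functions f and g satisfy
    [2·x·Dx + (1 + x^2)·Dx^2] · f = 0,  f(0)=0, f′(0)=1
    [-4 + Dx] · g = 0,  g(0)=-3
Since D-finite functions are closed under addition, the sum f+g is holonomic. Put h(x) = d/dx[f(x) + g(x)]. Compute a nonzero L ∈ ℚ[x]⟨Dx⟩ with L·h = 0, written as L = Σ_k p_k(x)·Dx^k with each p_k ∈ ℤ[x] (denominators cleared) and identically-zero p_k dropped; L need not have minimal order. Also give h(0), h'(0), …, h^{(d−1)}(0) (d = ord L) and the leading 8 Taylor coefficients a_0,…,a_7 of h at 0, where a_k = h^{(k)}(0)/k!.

L = (4 - 16·x - 12·x^2 - 16·x^3) + (-9 - 13·x^2 - 8·x^4)·Dx + (2 + x + 4·x^2 + x^3 + 2·x^4)·Dx^2  (order 2).
h: a_k = -11, -48, -97, -128, -127, -512/5, -1039/15, -4096/105, …
ICs: h(0) = -11, h′(0) = -48.

f: a_k = 0, 1, 0, -1/3, 0, 1/5, 0, -1/7, …
g: a_k = -3, -12, -24, -32, -32, -128/5, -256/15, -1024/105, …
f+g: L₀ = lclm(L_f,L_g), ord ≤ 2+1.
h=h₀': d/dx-closure on L₀ ⇒ L.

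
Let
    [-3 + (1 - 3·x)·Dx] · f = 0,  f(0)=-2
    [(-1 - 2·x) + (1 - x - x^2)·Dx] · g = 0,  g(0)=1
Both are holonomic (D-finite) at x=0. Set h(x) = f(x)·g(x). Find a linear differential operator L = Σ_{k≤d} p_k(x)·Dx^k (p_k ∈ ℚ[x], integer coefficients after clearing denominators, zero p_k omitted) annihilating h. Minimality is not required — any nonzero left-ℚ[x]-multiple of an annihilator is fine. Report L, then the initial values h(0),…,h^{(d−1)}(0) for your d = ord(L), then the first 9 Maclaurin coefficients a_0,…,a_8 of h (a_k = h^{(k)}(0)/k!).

L = (-4 + 4·x + 9·x^2) + (1 - 4·x + 2·x^2 + 3·x^3)·Dx  (order 1).
h: a_k = -2, -8, -28, -90, -280, -856, -2594, -7824, -23540, …
ICs: h(0) = -2.

f: a_k = -2, -6, -18, -54, -162, -486, -1458, -4374, -13122, …
g: a_k = 1, 1, 2, 3, 5, 8, 13, 21, 34, …
h₀=f·g: eliminate ⇒ L₀, order ≤ 1·1.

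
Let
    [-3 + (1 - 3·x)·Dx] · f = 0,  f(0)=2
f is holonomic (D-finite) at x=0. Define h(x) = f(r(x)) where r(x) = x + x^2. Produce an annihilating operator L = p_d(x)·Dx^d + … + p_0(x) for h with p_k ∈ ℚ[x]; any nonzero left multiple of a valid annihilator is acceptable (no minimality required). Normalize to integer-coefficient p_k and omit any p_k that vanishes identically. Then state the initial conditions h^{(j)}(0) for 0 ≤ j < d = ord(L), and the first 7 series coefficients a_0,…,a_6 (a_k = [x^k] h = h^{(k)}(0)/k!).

f: a_k = 2, 6, 18, 54, 162, 486, 1458, …
f∘r: x↦r, Dx↦Dx/r' in L_f ⇒ L₀.
L = (3 + 6·x) + (-1 + 3·x + 3·x^2)·Dx  (order 1).
h: a_k = 2, 6, 24, 90, 342, 1296, 4914, …
ICs: h(0) = 2.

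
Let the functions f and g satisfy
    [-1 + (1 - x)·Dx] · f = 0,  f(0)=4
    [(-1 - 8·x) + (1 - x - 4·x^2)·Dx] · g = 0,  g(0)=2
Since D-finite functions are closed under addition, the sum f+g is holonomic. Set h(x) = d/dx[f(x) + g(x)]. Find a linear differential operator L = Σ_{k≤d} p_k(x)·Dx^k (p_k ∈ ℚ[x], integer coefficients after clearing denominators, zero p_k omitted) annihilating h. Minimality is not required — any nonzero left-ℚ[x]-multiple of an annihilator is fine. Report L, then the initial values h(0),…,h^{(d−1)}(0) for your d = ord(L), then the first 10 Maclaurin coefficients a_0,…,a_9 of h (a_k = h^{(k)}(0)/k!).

f: a_k = 4, 4, 4, 4, 4, 4, 4, 4, 4, 4, …
g: a_k = 2, 2, 10, 18, 58, 130, 362, 882, 2330, 5858, …
L₀ := lclm(L_f,L_g); ord L₀ ≤ 1+1.
Derive L from L₀ (diff closure).
L = (-6 - 96·x - 384·x^3 + 96·x^4) + (6 + 42·x - 24·x^2 + 144·x^3 - 372·x^4 + 96·x^5)·Dx + (-1 + 2·x - 9·x^2 + 24·x^3 + 28·x^4 - 60·x^5 + 16·x^6)·Dx^2  (order 2).
h: a_k = 6, 28, 66, 248, 670, 2196, 6202, 18672, 52758, 151820, …
ICs: h(0) = 6, h′(0) = 28.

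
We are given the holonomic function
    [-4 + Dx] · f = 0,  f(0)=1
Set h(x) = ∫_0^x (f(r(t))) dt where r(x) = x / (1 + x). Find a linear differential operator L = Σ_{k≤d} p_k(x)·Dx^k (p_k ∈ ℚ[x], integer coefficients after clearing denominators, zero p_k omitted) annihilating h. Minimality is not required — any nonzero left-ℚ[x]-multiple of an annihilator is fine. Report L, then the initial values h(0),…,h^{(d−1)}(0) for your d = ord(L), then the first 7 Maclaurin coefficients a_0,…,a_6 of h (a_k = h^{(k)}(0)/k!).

f: a_k = 1, 4, 8, 32/3, 32/3, 128/15, 256/45, …
Change of var in L_f (x↦r) gives L₀.
h=∫h₀ ⇒ L = L₀·Dx.
L = -4·Dx + (1 + 2·x + x^2)·Dx^2  (order 2).
h: a_k = 0, 1, 2, 4/3, -1/3, -4/15, 14/45, …
ICs: h(0) = 0, h′(0) = 1.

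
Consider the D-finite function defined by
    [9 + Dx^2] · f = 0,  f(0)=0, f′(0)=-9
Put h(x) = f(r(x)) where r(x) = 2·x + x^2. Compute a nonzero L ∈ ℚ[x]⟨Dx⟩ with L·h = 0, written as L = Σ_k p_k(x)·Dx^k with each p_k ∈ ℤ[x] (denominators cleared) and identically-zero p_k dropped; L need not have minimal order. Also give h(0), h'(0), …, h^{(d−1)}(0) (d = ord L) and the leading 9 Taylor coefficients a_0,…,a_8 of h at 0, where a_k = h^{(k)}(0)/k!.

L = (36 + 108·x + 108·x^2 + 36·x^3) - Dx + (1 + x)·Dx^2  (order 2).
h: a_k = 0, -18, -9, 108, 162, -567/5, -945/2, -11178/35, 1701/5, …
ICs: h(0) = 0, h′(0) = -18.

f: a_k = 0, -9, 0, 27/2, 0, -243/40, 0, 729/560, 0, …
f∘r: x↦r, Dx↦Dx/r' in L_f ⇒ L₀.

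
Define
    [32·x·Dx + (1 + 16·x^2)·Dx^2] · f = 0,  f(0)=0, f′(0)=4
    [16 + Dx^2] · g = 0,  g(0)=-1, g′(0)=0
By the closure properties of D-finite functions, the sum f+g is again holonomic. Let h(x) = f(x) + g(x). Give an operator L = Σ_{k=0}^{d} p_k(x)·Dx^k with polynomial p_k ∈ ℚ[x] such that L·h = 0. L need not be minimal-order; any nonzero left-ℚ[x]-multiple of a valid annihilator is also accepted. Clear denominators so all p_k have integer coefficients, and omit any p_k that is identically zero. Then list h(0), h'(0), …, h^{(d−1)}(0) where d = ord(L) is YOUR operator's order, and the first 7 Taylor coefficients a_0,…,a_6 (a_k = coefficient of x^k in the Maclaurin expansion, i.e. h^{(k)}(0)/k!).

L = (-5632·x + 114688·x^3 + 131072·x^5)·Dx + (-16 + 1792·x^2 + 36864·x^4 + 65536·x^6)·Dx^2 + (-352·x + 7168·x^3 + 8192·x^5)·Dx^3 + (-1 + 112·x^2 + 2304·x^4 + 4096·x^6)·Dx^4  (order 4).
h: a_k = -1, 4, 8, -64/3, -32/3, 1024/5, 256/45, …
ICs: h(0) = -1, h′(0) = 4, h′′(0) = 16, h′′′(0) = -128.

f: a_k = 0, 4, 0, -64/3, 0, 1024/5, 0, …
g: a_k = -1, 0, 8, 0, -32/3, 0, 256/45, …
Weyl lclm of L_f,L_g ⇒ L₀ (ord ≤ 4).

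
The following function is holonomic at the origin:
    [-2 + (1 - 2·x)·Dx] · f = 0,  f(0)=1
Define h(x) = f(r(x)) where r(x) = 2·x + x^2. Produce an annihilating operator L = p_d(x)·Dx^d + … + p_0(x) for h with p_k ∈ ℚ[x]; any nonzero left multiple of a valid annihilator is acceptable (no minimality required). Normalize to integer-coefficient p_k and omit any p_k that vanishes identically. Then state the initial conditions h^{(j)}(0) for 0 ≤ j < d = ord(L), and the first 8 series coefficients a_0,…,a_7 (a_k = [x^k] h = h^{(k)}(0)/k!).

L = (4 + 4·x) + (-1 + 4·x + 2·x^2)·Dx  (order 1).
h: a_k = 1, 4, 18, 80, 356, 1584, 7048, 31360, …
ICs: h(0) = 1.

f: a_k = 1, 2, 4, 8, 16, 32, 64, 128, …
Substitute x→r, Dx→(1/r')Dx; clear ⇒ L₀.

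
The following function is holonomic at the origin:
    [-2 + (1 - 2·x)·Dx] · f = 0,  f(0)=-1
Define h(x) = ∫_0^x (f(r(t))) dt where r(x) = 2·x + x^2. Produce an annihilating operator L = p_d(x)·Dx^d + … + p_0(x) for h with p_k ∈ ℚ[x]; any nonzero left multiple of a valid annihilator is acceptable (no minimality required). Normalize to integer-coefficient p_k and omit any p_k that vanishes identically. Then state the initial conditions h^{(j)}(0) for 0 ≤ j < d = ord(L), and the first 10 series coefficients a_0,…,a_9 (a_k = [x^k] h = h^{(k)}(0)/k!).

L = (4 + 4·x)·Dx + (-1 + 4·x + 2·x^2)·Dx^2  (order 2).
h: a_k = 0, -1, -2, -6, -20, -356/5, -264, -7048/7, -3920, -15504, …
ICs: h(0) = 0, h′(0) = -1.

f: a_k = -1, -2, -4, -8, -16, -32, -64, -128, -256, -512, …
L₀ from L_f via x↦r, Dx↦r'^{-1}Dx.
∫: right-multiply L₀ by Dx.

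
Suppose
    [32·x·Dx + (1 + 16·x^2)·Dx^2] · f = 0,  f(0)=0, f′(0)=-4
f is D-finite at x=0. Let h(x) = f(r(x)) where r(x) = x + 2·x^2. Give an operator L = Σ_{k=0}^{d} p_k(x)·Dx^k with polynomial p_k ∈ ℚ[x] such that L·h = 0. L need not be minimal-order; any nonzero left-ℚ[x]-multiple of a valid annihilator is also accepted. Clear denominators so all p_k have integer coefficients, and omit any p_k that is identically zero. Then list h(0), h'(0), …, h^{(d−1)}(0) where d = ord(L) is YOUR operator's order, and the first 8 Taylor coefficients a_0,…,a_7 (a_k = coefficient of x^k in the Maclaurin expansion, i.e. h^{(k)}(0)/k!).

f: a_k = 0, -4, 0, 64/3, 0, -1024/5, 0, 16384/7, …
Change of var in L_f (x↦r) gives L₀.
L = (-4 + 32·x + 256·x^2 + 768·x^3 + 768·x^4)·Dx + (1 + 4·x + 16·x^2 + 128·x^3 + 320·x^4 + 256·x^5)·Dx^2  (order 2).
h: a_k = 0, -4, -8, 64/3, 128, 256/5, -5632/3, -40960/7, …
ICs: h(0) = 0, h′(0) = -4.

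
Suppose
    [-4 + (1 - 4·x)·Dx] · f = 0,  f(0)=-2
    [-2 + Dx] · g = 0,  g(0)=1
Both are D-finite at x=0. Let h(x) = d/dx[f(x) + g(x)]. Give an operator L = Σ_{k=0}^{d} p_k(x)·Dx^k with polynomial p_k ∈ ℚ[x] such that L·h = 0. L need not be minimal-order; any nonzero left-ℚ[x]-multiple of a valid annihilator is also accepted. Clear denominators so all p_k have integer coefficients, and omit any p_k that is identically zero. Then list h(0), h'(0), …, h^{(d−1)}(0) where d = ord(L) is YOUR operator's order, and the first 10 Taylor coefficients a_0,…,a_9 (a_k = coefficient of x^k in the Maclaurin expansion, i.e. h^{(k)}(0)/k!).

L = (80 + 64·x) + (-46 - 16·x + 32·x^2)·Dx + (3 - 8·x - 16·x^2)·Dx^2  (order 2).
h: a_k = -6, -60, -380, -6136/3, -30716/3, -737272/15, -10321912/45, -330301424/315, -1486356476/315, -59454259192/2835, …
ICs: h(0) = -6, h′(0) = -60.

f: a_k = -2, -8, -32, -128, -512, -2048, -8192, -32768, -131072, -524288, …
g: a_k = 1, 2, 2, 4/3, 2/3, 4/15, 4/45, 8/315, 2/315, 4/2835, …
h₀=f+g: left-lcm gives L₀, ord ≤ 2.
Derive L from L₀ (diff closure).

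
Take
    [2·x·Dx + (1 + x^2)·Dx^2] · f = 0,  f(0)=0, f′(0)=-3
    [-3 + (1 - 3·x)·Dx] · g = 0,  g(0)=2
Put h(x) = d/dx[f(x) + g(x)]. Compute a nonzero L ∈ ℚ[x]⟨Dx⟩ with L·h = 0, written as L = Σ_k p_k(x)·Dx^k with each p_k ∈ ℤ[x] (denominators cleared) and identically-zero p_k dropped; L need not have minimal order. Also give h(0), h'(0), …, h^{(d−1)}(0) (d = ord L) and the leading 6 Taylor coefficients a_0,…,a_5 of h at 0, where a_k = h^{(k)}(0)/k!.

L = (6 - 72·x - 18·x^2) + (-28 + 6·x - 60·x^2 - 18·x^3)·Dx + (3 - 8·x - 8·x^3 - 3·x^4)·Dx^2  (order 2).
h: a_k = 3, 36, 165, 648, 2427, 8748, …
ICs: h(0) = 3, h′(0) = 36.

f: a_k = 0, -3, 0, 1, 0, -3/5, …
g: a_k = 2, 6, 18, 54, 162, 486, …
L₀ := lclm(L_f,L_g); ord L₀ ≤ 2+1.
h₀' ⇒ L via d/dx closure of L₀.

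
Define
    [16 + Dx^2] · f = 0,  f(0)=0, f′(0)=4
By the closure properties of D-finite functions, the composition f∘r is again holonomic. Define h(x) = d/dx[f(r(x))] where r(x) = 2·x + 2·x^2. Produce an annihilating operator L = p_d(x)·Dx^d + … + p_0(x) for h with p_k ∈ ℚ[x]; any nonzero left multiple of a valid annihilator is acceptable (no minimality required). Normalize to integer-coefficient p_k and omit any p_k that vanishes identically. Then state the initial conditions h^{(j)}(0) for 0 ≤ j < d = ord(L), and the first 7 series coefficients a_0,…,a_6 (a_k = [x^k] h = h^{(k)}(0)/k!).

L = (76 + 512·x + 1536·x^2 + 2048·x^3 + 1024·x^4) + (-6 - 12·x)·Dx + (1 + 4·x + 4·x^2)·Dx^2  (order 2).
h: a_k = 8, 16, -256, -1024, 256/3, 7680, 729088/45, …
ICs: h(0) = 8, h′(0) = 16.

f: a_k = 0, 4, 0, -32/3, 0, 128/15, 0, …
Change of var in L_f (x↦r) gives L₀.
Derive L from L₀ (diff closure).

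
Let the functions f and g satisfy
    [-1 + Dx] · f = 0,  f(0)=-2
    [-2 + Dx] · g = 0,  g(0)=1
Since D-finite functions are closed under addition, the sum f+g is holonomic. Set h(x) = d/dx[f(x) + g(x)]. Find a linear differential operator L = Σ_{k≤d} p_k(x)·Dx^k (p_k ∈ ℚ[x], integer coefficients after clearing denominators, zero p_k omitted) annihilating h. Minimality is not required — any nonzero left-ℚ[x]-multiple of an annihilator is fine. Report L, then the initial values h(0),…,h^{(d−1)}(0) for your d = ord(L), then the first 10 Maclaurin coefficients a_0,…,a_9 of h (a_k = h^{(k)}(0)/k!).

L = 2 - 3·Dx + Dx^2  (order 2).
h: a_k = 0, 2, 3, 7/3, 5/4, 31/60, 7/40, 127/2520, 17/1344, 73/25920, …
ICs: h(0) = 0, h′(0) = 2.

f: a_k = -2, -2, -1, -1/3, -1/12, -1/60, -1/360, -1/2520, -1/20160, -1/181440, …
g: a_k = 1, 2, 2, 4/3, 2/3, 4/15, 4/45, 8/315, 2/315, 4/2835, …
f+g: L₀ = lclm(L_f,L_g), ord ≤ 1+1.
h=h₀': d/dx-closure on L₀ ⇒ L.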